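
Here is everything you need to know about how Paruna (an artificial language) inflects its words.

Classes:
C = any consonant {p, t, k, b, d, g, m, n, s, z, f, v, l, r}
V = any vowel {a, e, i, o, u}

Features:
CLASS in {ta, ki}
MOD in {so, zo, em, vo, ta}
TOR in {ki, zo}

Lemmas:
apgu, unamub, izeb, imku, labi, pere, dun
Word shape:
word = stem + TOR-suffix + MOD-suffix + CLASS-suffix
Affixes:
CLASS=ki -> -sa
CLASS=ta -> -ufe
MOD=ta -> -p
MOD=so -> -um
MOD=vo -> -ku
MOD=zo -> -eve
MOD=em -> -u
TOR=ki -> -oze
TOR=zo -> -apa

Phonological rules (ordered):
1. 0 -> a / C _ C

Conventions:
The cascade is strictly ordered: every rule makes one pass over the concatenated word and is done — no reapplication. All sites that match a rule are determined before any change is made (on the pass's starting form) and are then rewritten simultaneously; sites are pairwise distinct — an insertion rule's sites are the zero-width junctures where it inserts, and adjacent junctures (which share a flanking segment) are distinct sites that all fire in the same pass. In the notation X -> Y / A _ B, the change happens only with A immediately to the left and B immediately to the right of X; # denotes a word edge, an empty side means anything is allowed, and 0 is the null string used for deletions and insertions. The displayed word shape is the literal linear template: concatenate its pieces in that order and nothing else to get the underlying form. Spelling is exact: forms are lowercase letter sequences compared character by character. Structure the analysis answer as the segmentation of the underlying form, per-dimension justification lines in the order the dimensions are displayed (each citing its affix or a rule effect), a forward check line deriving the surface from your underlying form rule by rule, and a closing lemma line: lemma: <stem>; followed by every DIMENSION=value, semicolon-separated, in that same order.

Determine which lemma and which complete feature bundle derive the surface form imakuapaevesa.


underlying: imku-apa-eve-sa
CLASS=ki - signalled by the affix -sa
MOD=zo - signalled by the affix -eve
TOR=zo - signalled by the affix -apa
check: imkuapaevesa -> imakuapaevesa
lemma: imku; CLASS=ki; MOD=zo; TOR=zo


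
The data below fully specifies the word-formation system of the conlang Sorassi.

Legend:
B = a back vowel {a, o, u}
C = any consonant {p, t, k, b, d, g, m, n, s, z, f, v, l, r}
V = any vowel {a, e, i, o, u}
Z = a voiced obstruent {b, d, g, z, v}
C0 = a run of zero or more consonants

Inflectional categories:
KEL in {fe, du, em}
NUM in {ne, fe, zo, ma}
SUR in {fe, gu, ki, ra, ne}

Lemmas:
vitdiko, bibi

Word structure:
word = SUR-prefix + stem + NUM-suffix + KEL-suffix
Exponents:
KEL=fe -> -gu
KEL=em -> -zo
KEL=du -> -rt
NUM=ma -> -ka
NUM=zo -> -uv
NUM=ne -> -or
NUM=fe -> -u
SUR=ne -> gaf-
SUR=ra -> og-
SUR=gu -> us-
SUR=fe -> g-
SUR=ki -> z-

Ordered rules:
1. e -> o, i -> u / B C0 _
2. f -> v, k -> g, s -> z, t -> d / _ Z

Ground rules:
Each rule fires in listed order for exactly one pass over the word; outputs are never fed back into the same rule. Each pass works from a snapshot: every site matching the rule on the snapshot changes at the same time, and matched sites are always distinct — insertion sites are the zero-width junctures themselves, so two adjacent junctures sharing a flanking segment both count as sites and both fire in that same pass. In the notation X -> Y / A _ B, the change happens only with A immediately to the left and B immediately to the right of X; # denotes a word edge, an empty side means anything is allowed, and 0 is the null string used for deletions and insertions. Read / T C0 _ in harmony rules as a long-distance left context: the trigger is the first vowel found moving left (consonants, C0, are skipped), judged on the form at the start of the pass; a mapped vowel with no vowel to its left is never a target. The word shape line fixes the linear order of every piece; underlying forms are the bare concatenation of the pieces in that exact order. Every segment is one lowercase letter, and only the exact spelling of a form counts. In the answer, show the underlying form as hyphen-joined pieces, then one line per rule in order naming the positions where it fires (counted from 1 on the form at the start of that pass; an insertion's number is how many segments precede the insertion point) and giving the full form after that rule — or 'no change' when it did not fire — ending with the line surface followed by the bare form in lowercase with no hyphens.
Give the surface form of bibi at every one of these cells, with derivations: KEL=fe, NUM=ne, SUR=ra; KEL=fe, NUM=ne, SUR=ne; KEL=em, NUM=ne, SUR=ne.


cell KEL=fe, NUM=ne, SUR=ra:
underlying: og-bibi-or-gu
1. e -> o, i -> u / B C0 _: fires at position(s) 4: ogbubiorgu
2. f -> v, k -> g, s -> z, t -> d / _ Z: no change
surface: ogbubiorgu

cell KEL=fe, NUM=ne, SUR=ne:
underlying: gaf-bibi-or-gu
1. e -> o, i -> u / B C0 _: fires at position(s) 5: gafbubiorgu
2. f -> v, k -> g, s -> z, t -> d / _ Z: fires at position(s) 3: gavbubiorgu
surface: gavbubiorgu

cell KEL=em, NUM=ne, SUR=ne:
underlying: gaf-bibi-or-zo
1. e -> o, i -> u / B C0 _: fires at position(s) 5: gafbubiorzo
2. f -> v, k -> g, s -> z, t -> d / _ Z: fires at position(s) 3: gavbubiorzo
surface: gavbubiorzo


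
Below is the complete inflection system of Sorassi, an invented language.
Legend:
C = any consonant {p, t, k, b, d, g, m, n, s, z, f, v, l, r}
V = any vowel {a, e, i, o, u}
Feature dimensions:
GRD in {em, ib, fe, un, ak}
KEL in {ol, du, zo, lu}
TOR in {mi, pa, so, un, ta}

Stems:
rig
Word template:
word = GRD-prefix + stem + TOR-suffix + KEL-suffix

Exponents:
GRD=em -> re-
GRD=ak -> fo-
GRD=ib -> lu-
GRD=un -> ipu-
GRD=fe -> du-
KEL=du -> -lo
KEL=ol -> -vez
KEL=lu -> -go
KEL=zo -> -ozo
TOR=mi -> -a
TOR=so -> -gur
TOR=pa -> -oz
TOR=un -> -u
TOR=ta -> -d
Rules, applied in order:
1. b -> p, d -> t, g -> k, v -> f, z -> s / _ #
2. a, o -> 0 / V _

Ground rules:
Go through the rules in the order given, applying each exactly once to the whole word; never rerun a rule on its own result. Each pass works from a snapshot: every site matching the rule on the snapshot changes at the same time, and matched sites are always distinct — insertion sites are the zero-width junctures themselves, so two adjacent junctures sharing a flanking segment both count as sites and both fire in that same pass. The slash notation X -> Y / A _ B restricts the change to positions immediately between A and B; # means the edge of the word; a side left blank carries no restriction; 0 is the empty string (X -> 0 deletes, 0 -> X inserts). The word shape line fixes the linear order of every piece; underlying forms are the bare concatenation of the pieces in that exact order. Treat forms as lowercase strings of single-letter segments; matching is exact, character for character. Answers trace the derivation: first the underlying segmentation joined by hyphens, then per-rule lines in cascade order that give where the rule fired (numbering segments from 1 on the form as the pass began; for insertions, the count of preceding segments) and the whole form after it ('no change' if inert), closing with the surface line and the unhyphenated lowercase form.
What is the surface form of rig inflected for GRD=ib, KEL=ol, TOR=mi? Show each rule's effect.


underlying: lu-rig-a-vez
1. b -> p, d -> t, g -> k, v -> f, z -> s / _ #: fires at position(s) 9: lurigaves
2. a, o -> 0 / V _: no change
surface: lurigaves


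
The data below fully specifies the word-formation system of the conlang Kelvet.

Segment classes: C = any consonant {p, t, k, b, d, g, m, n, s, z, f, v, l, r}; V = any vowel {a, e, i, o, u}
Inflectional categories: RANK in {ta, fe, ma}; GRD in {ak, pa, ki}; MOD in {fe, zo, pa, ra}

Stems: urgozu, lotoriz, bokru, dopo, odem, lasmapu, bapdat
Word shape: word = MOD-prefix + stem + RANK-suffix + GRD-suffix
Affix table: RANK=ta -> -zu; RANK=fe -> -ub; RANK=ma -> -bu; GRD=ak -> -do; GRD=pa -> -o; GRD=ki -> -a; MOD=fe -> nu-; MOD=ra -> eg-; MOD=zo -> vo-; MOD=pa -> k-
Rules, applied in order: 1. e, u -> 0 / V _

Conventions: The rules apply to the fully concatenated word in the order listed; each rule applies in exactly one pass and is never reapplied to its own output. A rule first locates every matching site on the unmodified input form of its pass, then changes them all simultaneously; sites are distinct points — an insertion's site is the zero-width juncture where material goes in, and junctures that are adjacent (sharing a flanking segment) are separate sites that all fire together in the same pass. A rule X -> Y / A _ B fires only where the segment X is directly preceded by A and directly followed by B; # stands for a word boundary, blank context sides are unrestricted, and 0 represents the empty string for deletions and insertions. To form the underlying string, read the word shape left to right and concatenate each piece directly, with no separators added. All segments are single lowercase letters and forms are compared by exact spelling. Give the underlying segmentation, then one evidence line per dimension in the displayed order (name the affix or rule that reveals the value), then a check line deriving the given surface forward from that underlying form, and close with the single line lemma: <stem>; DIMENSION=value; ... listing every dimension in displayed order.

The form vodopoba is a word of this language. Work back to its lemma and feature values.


underlying: vo-dopo-ub-a
RANK=fe - signalled by the affix -ub
GRD=ki - signalled by the affix -a
MOD=zo - signalled by the affix vo-
check: vodopouba -> vodopoba
lemma: dopo; RANK=fe; GRD=ki; MOD=zo


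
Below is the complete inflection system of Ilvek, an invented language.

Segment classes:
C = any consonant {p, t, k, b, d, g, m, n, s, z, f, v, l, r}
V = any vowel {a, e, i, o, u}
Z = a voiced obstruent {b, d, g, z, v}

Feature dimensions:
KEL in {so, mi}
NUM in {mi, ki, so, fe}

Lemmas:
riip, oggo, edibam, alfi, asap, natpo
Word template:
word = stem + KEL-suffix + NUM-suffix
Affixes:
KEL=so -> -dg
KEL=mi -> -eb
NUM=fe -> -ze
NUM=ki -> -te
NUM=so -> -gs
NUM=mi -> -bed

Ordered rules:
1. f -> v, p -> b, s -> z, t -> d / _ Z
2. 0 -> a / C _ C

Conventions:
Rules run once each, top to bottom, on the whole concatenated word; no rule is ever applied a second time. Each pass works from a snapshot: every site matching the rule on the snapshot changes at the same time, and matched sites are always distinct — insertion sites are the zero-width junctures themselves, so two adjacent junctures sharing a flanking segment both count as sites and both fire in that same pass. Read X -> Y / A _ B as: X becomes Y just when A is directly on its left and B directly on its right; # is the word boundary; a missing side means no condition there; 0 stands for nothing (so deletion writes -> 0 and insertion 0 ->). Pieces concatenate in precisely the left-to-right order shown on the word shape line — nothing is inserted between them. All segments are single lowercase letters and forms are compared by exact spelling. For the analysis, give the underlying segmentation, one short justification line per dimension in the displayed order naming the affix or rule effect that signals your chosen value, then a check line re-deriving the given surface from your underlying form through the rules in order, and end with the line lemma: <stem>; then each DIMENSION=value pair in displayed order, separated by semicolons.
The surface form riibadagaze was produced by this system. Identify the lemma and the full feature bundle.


underlying: riip-dg-ze
KEL=so - signalled by the affix -dg
NUM=fe - signalled by the affix -ze
check: riipdgze -> riibdgze -> riibadagaze
lemma: riip; KEL=so; NUM=fe


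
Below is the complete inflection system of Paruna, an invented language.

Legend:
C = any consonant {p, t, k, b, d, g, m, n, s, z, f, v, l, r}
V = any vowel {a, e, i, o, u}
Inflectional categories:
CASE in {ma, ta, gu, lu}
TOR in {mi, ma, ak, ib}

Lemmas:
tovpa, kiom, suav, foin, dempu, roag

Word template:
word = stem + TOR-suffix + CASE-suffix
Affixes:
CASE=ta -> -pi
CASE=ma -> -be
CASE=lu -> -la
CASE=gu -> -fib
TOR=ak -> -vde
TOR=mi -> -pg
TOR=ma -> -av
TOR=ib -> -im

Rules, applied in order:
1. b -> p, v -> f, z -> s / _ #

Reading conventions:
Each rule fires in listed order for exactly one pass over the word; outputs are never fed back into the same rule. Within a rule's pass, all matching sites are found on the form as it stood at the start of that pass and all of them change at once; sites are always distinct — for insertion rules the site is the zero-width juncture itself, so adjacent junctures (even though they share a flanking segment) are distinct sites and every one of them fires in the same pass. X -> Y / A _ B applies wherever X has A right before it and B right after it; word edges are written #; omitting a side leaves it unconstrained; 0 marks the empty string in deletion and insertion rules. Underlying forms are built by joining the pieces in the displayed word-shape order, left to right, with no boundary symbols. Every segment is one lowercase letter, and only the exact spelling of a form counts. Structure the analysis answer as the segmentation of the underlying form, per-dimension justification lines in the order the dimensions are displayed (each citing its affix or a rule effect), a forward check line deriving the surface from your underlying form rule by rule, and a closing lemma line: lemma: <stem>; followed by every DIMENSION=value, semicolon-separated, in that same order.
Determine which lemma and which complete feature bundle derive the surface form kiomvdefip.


underlying: kiom-vde-fib
CASE=gu - signalled by the affix -fib
TOR=ak - signalled by the affix -vde
check: kiomvdefib -> kiomvdefip
lemma: kiom; CASE=gu; TOR=ak


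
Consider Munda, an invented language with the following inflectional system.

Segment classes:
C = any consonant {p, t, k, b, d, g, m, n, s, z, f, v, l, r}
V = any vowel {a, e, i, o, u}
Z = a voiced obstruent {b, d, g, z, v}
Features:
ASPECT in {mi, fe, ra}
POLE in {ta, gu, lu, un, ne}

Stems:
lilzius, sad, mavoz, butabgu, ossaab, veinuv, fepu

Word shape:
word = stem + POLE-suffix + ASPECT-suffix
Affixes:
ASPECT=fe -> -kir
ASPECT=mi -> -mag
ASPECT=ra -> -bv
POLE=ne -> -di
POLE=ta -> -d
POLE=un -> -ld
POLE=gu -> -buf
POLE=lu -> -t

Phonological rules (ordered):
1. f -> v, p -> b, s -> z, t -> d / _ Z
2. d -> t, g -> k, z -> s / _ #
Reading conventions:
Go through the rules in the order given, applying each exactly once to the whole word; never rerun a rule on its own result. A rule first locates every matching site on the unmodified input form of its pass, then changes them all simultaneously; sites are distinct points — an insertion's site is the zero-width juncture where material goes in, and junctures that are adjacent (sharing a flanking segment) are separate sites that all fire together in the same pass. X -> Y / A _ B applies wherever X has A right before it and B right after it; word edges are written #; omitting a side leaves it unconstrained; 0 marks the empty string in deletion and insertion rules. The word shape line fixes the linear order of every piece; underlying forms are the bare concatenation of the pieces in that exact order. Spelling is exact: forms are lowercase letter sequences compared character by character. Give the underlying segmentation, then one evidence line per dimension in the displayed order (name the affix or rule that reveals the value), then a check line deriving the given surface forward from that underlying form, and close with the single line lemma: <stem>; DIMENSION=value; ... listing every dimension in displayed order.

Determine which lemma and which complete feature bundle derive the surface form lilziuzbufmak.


underlying: lilzius-buf-mag
ASPECT=mi - signalled by the affix -mag
POLE=gu - signalled by the affix -buf
check: lilziusbufmag -> lilziuzbufmag -> lilziuzbufmak
lemma: lilzius; ASPECT=mi; POLE=gu


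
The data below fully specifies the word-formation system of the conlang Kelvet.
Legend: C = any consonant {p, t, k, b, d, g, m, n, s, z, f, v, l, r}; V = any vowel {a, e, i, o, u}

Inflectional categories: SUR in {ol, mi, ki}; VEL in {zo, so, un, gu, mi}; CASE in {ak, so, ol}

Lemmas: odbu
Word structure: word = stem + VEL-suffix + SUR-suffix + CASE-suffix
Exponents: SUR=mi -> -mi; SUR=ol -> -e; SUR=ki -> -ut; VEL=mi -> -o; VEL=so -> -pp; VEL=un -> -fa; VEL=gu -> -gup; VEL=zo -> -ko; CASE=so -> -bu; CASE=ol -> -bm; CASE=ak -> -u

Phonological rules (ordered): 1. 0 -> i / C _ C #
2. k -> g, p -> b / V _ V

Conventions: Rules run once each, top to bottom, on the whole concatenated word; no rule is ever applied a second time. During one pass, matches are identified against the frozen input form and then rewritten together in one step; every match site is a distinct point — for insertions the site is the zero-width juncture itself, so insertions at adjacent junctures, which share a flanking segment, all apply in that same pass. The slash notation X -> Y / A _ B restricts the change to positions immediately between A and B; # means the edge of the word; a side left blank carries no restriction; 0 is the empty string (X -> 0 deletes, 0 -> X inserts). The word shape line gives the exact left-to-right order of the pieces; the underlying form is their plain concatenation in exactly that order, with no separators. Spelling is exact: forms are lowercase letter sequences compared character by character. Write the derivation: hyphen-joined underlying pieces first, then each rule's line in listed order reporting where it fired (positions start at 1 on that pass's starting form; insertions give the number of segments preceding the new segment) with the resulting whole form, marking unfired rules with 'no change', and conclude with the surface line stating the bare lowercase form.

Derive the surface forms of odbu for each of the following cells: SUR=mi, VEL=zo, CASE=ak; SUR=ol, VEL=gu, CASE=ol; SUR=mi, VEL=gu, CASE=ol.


cell SUR=mi, VEL=zo, CASE=ak:
underlying: odbu-ko-mi-u
1. 0 -> i / C _ C #: no change
2. k -> g, p -> b / V _ V: fires at position(s) 5: odbugomiu
surface: odbugomiu

cell SUR=ol, VEL=gu, CASE=ol:
underlying: odbu-gup-e-bm
1. 0 -> i / C _ C #: inserts after position(s) 9: odbugupebim
2. k -> g, p -> b / V _ V: fires at position(s) 7: odbugubebim
surface: odbugubebim

cell SUR=mi, VEL=gu, CASE=ol:
underlying: odbu-gup-mi-bm
1. 0 -> i / C _ C #: inserts after position(s) 10: odbugupmibim
2. k -> g, p -> b / V _ V: no change
surface: odbugupmibim


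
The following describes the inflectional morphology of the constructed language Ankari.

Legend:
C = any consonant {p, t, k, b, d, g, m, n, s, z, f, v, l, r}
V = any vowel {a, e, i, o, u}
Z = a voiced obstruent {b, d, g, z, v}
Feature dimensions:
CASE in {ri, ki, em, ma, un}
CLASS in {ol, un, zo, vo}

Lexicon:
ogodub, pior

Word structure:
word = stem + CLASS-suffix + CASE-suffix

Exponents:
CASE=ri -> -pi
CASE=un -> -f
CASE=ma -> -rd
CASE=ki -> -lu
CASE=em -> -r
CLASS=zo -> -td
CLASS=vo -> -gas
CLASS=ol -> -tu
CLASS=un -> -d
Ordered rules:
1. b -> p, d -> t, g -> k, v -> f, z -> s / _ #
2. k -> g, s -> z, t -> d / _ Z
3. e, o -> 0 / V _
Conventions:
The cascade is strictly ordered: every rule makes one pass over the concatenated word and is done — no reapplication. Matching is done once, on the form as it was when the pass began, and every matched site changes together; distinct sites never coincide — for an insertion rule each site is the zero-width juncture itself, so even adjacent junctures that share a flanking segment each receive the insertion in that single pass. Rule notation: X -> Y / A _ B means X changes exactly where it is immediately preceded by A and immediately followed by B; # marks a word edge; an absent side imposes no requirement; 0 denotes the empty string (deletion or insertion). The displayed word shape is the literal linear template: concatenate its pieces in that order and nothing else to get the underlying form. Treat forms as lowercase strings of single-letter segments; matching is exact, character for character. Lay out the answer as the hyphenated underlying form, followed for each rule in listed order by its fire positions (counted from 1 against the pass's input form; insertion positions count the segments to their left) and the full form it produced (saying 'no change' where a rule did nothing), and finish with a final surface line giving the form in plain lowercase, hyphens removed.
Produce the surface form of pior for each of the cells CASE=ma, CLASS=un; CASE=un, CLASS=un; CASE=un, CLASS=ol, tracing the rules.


cell CASE=ma, CLASS=un:
underlying: pior-d-rd
1. b -> p, d -> t, g -> k, v -> f, z -> s / _ #: fires at position(s) 7: piordrt
2. k -> g, s -> z, t -> d / _ Z: no change
3. e, o -> 0 / V _: fires at position(s) 3: pirdrt
surface: pirdrt

cell CASE=un, CLASS=un:
underlying: pior-d-f
1. b -> p, d -> t, g -> k, v -> f, z -> s / _ #: no change
2. k -> g, s -> z, t -> d / _ Z: no change
3. e, o -> 0 / V _: fires at position(s) 3: pirdf
surface: pirdf

cell CASE=un, CLASS=ol:
underlying: pior-tu-f
1. b -> p, d -> t, g -> k, v -> f, z -> s / _ #: no change
2. k -> g, s -> z, t -> d / _ Z: no change
3. e, o -> 0 / V _: fires at position(s) 3: pirtuf
surface: pirtuf


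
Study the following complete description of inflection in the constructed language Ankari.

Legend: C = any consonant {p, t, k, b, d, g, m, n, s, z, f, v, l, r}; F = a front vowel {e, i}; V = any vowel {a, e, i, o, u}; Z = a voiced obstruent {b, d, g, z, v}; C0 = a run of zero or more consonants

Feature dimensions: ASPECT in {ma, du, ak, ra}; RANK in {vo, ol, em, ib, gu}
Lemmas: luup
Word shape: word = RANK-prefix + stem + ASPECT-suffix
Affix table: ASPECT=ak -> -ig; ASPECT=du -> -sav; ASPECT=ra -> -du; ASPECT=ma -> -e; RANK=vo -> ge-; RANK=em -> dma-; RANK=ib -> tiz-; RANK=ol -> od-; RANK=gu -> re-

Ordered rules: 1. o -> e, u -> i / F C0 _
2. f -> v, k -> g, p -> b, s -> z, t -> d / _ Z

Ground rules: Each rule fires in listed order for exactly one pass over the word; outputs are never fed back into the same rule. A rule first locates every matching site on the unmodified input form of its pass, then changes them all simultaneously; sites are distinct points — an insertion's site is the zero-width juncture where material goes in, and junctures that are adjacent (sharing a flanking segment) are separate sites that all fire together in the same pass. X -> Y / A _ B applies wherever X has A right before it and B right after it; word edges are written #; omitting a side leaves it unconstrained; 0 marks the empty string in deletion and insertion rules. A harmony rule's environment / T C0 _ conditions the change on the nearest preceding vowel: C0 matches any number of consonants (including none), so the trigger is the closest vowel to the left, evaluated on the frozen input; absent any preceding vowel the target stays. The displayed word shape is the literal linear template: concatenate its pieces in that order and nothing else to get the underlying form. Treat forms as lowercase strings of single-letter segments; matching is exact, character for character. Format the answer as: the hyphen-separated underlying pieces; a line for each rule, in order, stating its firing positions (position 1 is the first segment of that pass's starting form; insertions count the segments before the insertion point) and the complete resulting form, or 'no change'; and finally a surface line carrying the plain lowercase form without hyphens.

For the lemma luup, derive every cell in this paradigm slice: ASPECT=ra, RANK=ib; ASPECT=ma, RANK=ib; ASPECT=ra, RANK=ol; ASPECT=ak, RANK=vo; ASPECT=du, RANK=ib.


cell ASPECT=ra, RANK=ib:
underlying: tiz-luup-du
1. o -> e, u -> i / F C0 _: fires at position(s) 5: tizliupdu
2. f -> v, k -> g, p -> b, s -> z, t -> d / _ Z: fires at position(s) 7: tizliubdu
surface: tizliubdu

cell ASPECT=ma, RANK=ib:
underlying: tiz-luup-e
1. o -> e, u -> i / F C0 _: fires at position(s) 5: tizliupe
2. f -> v, k -> g, p -> b, s -> z, t -> d / _ Z: no change
surface: tizliupe

cell ASPECT=ra, RANK=ol:
underlying: od-luup-du
1. o -> e, u -> i / F C0 _: no change
2. f -> v, k -> g, p -> b, s -> z, t -> d / _ Z: fires at position(s) 6: odluubdu
surface: odluubdu

cell ASPECT=ak, RANK=vo:
underlying: ge-luup-ig
1. o -> e, u -> i / F C0 _: fires at position(s) 4: geliupig
2. f -> v, k -> g, p -> b, s -> z, t -> d / _ Z: no change
surface: geliupig

cell ASPECT=du, RANK=ib:
underlying: tiz-luup-sav
1. o -> e, u -> i / F C0 _: fires at position(s) 5: tizliupsav
2. f -> v, k -> g, p -> b, s -> z, t -> d / _ Z: no change
surface: tizliupsav


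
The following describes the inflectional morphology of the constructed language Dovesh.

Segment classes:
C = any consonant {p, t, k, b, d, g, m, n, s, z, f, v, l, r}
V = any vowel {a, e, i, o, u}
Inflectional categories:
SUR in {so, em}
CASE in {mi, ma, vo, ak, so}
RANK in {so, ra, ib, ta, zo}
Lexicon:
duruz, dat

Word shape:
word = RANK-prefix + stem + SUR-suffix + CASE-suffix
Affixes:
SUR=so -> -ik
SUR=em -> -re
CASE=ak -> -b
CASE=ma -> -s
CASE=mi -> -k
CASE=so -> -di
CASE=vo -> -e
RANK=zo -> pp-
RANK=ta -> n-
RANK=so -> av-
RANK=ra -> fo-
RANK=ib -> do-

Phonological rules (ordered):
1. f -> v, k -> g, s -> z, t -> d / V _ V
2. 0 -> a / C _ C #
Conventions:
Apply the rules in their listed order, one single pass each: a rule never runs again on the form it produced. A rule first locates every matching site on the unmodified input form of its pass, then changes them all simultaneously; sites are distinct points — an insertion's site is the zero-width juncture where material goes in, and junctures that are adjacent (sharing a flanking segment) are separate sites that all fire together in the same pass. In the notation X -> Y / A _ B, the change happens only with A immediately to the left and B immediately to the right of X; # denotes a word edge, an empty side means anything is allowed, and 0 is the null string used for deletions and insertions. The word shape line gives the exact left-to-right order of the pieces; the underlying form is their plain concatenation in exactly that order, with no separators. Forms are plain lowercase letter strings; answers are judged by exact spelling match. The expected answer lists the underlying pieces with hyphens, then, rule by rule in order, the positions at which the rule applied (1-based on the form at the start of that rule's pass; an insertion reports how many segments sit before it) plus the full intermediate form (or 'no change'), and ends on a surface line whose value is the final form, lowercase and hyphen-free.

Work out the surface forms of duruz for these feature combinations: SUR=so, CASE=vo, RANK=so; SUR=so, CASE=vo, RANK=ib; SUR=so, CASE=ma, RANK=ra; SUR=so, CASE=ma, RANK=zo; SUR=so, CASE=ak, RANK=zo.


cell SUR=so, CASE=vo, RANK=so:
underlying: av-duruz-ik-e
1. f -> v, k -> g, s -> z, t -> d / V _ V: fires at position(s) 9: avduruzige
2. 0 -> a / C _ C #: no change
surface: avduruzige

cell SUR=so, CASE=vo, RANK=ib:
underlying: do-duruz-ik-e
1. f -> v, k -> g, s -> z, t -> d / V _ V: fires at position(s) 9: doduruzige
2. 0 -> a / C _ C #: no change
surface: doduruzige

cell SUR=so, CASE=ma, RANK=ra:
underlying: fo-duruz-ik-s
1. f -> v, k -> g, s -> z, t -> d / V _ V: no change
2. 0 -> a / C _ C #: inserts after position(s) 9: foduruzikas
surface: foduruzikas

cell SUR=so, CASE=ma, RANK=zo:
underlying: pp-duruz-ik-s
1. f -> v, k -> g, s -> z, t -> d / V _ V: no change
2. 0 -> a / C _ C #: inserts after position(s) 9: ppduruzikas
surface: ppduruzikas

cell SUR=so, CASE=ak, RANK=zo:
underlying: pp-duruz-ik-b
1. f -> v, k -> g, s -> z, t -> d / V _ V: no change
2. 0 -> a / C _ C #: inserts after position(s) 9: ppduruzikab
surface: ppduruzikab


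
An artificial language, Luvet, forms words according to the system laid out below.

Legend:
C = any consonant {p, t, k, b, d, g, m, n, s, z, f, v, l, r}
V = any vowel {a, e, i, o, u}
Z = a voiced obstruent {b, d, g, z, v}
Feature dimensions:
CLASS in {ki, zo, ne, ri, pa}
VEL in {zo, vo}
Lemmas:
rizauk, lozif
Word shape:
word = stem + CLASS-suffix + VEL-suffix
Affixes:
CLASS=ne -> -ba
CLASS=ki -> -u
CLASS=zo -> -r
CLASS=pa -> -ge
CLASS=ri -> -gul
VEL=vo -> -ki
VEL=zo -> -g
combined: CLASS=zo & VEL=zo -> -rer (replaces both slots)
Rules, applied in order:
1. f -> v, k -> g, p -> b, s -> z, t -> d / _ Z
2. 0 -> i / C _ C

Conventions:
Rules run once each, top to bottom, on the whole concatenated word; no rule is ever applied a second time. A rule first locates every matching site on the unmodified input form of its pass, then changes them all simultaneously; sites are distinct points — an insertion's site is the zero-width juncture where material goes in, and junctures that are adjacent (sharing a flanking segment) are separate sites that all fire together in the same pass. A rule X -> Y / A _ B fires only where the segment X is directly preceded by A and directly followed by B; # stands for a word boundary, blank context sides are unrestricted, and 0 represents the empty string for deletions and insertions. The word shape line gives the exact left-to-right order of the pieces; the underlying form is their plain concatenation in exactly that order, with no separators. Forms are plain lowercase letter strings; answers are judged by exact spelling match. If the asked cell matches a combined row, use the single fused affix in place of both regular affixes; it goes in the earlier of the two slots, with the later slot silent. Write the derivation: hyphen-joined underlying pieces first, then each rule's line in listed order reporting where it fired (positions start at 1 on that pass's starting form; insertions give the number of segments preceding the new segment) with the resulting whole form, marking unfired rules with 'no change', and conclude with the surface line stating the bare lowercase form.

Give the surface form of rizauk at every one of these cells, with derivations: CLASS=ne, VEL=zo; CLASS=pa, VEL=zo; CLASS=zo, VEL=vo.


cell CLASS=ne, VEL=zo:
underlying: rizauk-ba-g
1. f -> v, k -> g, p -> b, s -> z, t -> d / _ Z: fires at position(s) 6: rizaugbag
2. 0 -> i / C _ C: inserts after position(s) 6: rizaugibag
surface: rizaugibag

cell CLASS=pa, VEL=zo:
underlying: rizauk-ge-g
1. f -> v, k -> g, p -> b, s -> z, t -> d / _ Z: fires at position(s) 6: rizauggeg
2. 0 -> i / C _ C: inserts after position(s) 6: rizaugigeg
surface: rizaugigeg

cell CLASS=zo, VEL=vo:
underlying: rizauk-r-ki
1. f -> v, k -> g, p -> b, s -> z, t -> d / _ Z: no change
2. 0 -> i / C _ C: inserts after position(s) 6, 7: rizaukiriki
surface: rizaukiriki


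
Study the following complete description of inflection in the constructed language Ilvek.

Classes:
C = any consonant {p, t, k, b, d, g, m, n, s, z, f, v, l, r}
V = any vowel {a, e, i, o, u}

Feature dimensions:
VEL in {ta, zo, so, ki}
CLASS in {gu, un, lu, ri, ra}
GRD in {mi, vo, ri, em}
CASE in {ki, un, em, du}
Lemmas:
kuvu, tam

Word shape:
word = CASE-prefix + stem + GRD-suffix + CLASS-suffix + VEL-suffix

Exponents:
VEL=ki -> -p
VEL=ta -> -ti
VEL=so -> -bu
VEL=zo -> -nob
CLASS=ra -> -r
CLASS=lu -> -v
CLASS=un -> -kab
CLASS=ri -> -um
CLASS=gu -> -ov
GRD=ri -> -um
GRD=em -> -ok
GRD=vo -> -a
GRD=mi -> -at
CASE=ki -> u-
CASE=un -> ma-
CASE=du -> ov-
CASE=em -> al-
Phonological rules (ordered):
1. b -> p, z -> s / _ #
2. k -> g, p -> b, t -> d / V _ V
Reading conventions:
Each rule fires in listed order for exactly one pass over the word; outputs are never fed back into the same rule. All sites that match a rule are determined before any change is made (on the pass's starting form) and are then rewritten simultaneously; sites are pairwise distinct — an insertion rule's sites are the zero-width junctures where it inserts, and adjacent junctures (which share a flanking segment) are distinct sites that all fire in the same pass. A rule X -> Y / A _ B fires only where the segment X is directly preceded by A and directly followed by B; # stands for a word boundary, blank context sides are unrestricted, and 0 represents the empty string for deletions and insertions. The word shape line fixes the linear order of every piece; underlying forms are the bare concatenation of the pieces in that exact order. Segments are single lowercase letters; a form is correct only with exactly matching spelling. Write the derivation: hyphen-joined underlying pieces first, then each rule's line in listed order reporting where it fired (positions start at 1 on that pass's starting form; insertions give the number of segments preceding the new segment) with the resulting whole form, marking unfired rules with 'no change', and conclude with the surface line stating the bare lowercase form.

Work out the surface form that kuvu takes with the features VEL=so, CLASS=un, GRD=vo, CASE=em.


underlying: al-kuvu-a-kab-bu
1. b -> p, z -> s / _ #: no change
2. k -> g, p -> b, t -> d / V _ V: fires at position(s) 8: alkuvuagabbu
surface: alkuvuagabbu


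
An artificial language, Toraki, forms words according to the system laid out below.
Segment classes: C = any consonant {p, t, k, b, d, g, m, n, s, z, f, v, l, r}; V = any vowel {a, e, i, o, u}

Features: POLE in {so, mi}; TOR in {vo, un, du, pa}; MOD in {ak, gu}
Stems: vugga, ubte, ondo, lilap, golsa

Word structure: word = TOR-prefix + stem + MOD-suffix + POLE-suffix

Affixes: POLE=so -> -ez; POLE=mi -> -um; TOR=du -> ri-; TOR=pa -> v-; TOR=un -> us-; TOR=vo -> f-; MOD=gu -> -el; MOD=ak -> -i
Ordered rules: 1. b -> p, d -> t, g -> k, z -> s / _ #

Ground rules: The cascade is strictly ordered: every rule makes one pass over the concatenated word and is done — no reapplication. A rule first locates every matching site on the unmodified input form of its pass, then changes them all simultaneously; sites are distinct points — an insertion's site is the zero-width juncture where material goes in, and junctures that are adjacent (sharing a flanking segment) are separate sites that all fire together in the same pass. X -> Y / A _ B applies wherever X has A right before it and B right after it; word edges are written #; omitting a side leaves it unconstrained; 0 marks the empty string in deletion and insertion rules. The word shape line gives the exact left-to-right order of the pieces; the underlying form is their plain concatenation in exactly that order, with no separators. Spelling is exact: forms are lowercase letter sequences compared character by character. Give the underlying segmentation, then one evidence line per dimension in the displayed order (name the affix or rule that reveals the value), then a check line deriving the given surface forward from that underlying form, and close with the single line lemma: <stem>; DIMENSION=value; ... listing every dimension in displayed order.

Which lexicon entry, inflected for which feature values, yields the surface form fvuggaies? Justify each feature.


underlying: f-vugga-i-ez
POLE=so - signalled by the affix -ez
TOR=vo - signalled by the affix f-
MOD=ak - signalled by the affix -i
check: fvuggaiez -> fvuggaies
lemma: vugga; POLE=so; TOR=vo; MOD=ak


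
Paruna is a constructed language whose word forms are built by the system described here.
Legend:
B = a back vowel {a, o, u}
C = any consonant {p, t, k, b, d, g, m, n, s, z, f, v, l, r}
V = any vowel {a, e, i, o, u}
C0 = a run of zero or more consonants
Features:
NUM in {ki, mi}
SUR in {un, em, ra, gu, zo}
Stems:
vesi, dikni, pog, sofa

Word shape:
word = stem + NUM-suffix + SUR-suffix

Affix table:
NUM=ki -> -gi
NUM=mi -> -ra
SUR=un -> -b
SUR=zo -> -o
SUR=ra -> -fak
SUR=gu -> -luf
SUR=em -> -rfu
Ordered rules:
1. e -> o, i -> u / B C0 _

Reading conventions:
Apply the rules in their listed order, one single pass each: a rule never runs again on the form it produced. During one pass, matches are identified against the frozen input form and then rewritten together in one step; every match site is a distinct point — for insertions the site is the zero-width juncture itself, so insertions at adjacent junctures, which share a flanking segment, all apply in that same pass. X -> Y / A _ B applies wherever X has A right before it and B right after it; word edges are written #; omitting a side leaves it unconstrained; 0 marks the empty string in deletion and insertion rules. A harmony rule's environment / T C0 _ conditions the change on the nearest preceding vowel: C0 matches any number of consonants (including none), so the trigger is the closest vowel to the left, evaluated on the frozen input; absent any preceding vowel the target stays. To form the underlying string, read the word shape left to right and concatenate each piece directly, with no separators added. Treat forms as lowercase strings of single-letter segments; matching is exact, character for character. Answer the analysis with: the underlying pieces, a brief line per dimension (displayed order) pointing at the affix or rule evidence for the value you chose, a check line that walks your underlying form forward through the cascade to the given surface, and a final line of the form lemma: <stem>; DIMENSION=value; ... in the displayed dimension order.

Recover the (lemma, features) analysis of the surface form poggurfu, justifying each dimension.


underlying: pog-gi-rfu
NUM=ki - signalled by the affix -gi
SUR=em - signalled by the affix -rfu
check: poggirfu -> poggurfu
lemma: pog; NUM=ki; SUR=em


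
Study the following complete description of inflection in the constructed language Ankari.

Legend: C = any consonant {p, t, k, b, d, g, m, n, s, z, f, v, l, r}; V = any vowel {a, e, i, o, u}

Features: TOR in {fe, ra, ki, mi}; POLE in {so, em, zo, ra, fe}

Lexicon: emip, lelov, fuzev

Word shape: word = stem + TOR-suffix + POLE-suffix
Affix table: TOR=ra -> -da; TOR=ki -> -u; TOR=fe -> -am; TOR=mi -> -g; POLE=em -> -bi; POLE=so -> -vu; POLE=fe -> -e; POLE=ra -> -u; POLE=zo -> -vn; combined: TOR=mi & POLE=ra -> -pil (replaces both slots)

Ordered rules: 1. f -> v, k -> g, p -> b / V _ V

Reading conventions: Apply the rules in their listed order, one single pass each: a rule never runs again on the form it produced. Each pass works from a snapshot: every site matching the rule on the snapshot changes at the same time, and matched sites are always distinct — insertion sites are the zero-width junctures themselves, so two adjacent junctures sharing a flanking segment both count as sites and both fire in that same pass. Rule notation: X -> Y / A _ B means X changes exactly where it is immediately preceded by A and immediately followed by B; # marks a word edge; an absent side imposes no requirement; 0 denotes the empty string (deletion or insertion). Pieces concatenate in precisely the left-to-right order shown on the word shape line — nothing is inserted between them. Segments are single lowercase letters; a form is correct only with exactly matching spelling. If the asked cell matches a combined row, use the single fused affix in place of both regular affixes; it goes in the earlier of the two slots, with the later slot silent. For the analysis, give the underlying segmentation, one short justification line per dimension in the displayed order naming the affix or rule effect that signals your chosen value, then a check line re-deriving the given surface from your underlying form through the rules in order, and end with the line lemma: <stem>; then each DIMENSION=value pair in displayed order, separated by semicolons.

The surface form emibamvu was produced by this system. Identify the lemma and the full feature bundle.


underlying: emip-am-vu
TOR=fe - signalled by the affix -am
POLE=so - signalled by the affix -vu
check: emipamvu -> emibamvu
lemma: emip; TOR=fe; POLE=so


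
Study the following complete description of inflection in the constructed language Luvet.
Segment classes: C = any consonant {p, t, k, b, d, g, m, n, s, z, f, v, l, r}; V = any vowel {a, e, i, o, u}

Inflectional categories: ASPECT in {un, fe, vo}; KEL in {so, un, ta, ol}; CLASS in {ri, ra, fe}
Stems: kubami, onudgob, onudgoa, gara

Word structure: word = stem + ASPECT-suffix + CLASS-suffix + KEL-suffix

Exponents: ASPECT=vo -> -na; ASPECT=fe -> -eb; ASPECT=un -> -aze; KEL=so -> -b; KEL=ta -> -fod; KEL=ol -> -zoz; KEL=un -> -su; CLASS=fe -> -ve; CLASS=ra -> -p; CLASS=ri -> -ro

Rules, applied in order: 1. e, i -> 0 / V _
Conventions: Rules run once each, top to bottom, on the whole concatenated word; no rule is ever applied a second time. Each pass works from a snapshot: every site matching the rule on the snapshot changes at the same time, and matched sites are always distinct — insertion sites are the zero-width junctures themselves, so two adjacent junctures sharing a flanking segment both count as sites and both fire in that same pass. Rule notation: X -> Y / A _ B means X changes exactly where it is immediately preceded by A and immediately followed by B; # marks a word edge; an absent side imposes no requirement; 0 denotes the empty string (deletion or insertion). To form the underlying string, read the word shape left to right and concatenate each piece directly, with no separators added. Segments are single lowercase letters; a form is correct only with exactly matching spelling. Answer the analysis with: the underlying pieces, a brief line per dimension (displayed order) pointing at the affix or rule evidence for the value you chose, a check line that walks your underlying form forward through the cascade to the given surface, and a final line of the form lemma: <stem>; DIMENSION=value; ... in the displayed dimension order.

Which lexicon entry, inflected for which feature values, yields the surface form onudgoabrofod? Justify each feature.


underlying: onudgoa-eb-ro-fod
ASPECT=fe - signalled by the affix -eb
KEL=ta - signalled by the affix -fod
CLASS=ri - signalled by the affix -ro
check: onudgoaebrofod -> onudgoabrofod
lemma: onudgoa; ASPECT=fe; KEL=ta; CLASS=ri
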